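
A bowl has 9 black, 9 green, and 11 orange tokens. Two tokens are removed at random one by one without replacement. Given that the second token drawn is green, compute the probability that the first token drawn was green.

P(first=green and the second token drawn is green) = (9/29)·(8/28) = 18/203.
P(the second token drawn is green) = Σ over first color = 81/812 + 18/203 + 99/812 = 9/29.
By Bayes, P(first=green | the second token drawn is green) = 18/203 / 9/29 = 2/7 ≈ 0.2857.

2/7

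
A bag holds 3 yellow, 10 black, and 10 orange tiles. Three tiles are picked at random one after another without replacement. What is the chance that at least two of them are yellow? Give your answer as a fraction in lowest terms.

61/1771

Sum the hypergeometric tail for j = 2,…,3 yellow tiles.
Favorable = C(3,2)·C(20,1) + C(3,3)·C(20,0) = 61; total = C(23,3) = 1771.
P = 61/1771 = 61/1771 ≈ 0.0344.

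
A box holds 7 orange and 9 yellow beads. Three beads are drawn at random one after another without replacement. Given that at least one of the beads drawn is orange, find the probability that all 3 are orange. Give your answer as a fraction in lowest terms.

P(all 3 orange) = C(7,3)/C(16,3) = 1/16; P(at least one orange) = 1 − C(9,3)/C(16,3) = 17/20.
Since 'all 3 orange' ⊆ 'at least one orange', P(all 3 | at least one) = 1/16 / 17/20 = 5/68 ≈ 0.0735.

5/68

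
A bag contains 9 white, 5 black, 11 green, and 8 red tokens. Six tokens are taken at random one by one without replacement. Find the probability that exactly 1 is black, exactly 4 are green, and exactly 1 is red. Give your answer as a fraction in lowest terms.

75/6293

Unordered draws without replacement: count favorable combinations over C(33,6).
Favorable = C(9,0) · C(5,1) · C(11,4) · C(8,1) = 13200; total = C(33,6) = 1107568.
P = 13200/1107568 = 75/6293 ≈ 0.0119.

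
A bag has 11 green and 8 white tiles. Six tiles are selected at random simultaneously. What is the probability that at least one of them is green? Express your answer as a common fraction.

968/969

Use the complement: P(at least one green) = 1 − P(no green).
P(none) = C(8,6)/C(19,6) = 28/27132.
So P = 1 − 28/27132 = 968/969 ≈ 0.9990.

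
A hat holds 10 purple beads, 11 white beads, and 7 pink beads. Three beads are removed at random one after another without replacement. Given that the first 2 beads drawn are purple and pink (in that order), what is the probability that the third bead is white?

After removing 1 purple, 1 pink, the hat has 11 white out of 26 remaining.
P(third is white | given) = 11/26 ≈ 0.4231.

11/26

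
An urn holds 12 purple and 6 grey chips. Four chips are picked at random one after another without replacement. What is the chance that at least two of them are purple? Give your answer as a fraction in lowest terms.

Sum the hypergeometric tail for j = 2,…,4 purple chips.
Favorable = C(12,2)·C(6,2) + C(12,3)·C(6,1) + C(12,4)·C(6,0) = 2805; total = C(18,4) = 3060.
P = 2805/3060 = 11/12 ≈ 0.9167.

11/12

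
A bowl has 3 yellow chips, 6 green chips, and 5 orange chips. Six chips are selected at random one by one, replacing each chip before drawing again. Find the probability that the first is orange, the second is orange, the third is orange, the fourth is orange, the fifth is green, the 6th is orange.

9375/3764768

Multiply the conditional probability of each draw in order, with replacement (the composition resets each draw).
P = (5/14) · (5/14) · (5/14) · (5/14) · (6/14) · (5/14) = 9375/3764768 ≈ 0.0025.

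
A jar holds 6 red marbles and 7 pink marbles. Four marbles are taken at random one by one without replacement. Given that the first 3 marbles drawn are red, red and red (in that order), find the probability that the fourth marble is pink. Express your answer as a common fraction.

After removing 3 red, the jar has 7 pink out of 10 remaining.
P(fourth is pink | given) = 7/10 ≈ 0.7000.

7/10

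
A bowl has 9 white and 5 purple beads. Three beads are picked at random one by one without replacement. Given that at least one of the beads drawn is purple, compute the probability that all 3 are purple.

1/28

P(all 3 purple) = C(5,3)/C(14,3) = 5/182; P(at least one purple) = 1 − C(9,3)/C(14,3) = 10/13.
Since 'all 3 purple' ⊆ 'at least one purple', P(all 3 | at least one) = 5/182 / 10/13 = 1/28 ≈ 0.0357.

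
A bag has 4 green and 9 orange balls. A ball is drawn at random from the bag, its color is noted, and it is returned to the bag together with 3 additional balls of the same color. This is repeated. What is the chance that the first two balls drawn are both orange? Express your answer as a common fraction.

After a orange draw the bag holds 12 orange out of 16.
P = (9/13)·(12/16) = 27/52 ≈ 0.5192.

27/52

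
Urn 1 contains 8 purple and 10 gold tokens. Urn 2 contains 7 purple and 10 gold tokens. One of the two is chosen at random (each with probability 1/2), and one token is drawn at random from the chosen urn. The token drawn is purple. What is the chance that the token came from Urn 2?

P(purple | Urn 1) = 4/9; P(purple | Urn 2) = 7/17.
P(purple) = 1/2·4/9 + 1/2·7/17 = 131/306.
By Bayes' rule, P(Urn 2 | purple) = 7/34 / 131/306 = 63/131 ≈ 0.4809.

63/131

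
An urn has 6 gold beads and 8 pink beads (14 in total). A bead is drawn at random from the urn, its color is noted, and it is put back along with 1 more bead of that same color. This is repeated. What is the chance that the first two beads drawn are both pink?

12/35

After a pink draw the urn holds 9 pink out of 15.
P = (8/14)·(9/15) = 12/35 ≈ 0.3429.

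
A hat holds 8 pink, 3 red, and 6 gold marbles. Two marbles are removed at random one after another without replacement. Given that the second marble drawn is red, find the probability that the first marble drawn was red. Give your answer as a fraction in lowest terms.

1/8

P(first=red and the second marble drawn is red) = (3/17)·(2/16) = 3/136.
P(the second marble drawn is red) = Σ over first color = 3/34 + 3/136 + 9/136 = 3/17.
By Bayes, P(first=red | the second marble drawn is red) = 3/136 / 3/17 = 1/8 ≈ 0.1250.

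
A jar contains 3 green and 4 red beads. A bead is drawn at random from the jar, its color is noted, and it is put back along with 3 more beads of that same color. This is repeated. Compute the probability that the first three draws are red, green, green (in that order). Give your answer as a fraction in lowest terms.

36/455

Track the composition after each reinforcement of +3.
P = (4/7) · (3/10) · (6/13) = 36/455 ≈ 0.0791.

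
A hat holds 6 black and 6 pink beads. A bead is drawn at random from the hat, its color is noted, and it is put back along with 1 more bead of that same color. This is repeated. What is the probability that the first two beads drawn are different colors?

6/13

Either black then pink, or pink then black; after the first draw the total is 13.
P = (6/12)·(6/13) + (6/12)·(6/13) = 6/13 ≈ 0.4615.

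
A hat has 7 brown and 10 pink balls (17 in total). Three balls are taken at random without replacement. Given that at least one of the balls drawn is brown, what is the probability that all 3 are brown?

1/16

P(all 3 brown) = C(7,3)/C(17,3) = 7/136; P(at least one brown) = 1 − C(10,3)/C(17,3) = 14/17.
Since 'all 3 brown' ⊆ 'at least one brown', P(all 3 | at least one) = 7/136 / 14/17 = 1/16 ≈ 0.0625.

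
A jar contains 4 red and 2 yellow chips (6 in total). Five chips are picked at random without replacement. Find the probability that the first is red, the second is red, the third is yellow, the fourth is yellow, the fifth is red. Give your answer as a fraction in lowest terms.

1/15

Multiply the conditional probability of each draw in order, without replacement, so each draw removes one from its color and from the total.
P = (4/6) · (3/5) · (2/4) · (1/3) · (2/2) = 1/15 ≈ 0.0667.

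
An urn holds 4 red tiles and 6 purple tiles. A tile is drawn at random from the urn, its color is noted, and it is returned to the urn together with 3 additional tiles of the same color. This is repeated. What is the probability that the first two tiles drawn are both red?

14/65

After a red draw the urn holds 7 red out of 13.
P = (4/10)·(7/13) = 14/65 ≈ 0.2154.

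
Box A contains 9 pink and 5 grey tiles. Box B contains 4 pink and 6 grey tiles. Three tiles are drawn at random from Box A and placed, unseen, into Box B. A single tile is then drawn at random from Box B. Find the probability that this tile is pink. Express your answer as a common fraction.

83/182

Condition on how many of the transferred tiles are pink (from Box A: 9 pink of 14; then Box B has 13 total).
  0 pink: C(9,0)C(5,3)/C(14,3) = 5/182; then P = 4/13
  1 pink: C(9,1)C(5,2)/C(14,3) = 45/182; then P = 5/13
  2 pink: C(9,2)C(5,1)/C(14,3) = 45/91; then P = 6/13
  3 pink: C(9,3)C(5,0)/C(14,3) = 3/13; then P = 7/13
P(pink from Box B) = 83/182 ≈ 0.4560.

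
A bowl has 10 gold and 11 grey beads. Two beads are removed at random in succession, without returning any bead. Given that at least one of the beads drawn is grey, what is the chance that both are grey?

1/3

P(both grey) = C(11,2)/C(21,2) = 11/42; P(at least one grey) = 1 − C(10,2)/C(21,2) = 11/14.
Since 'both grey' ⊆ 'at least one grey', P(both | at least one) = 11/42 / 11/14 = 1/3 ≈ 0.3333.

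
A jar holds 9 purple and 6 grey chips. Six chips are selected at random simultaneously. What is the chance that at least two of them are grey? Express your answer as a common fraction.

Sum the hypergeometric tail for j = 2,…,6 grey chips.
Favorable = C(6,2)·C(9,4) + C(6,3)·C(9,3) + C(6,4)·C(9,2) + C(6,5)·C(9,1) + C(6,6)·C(9,0) = 4165; total = C(15,6) = 5005.
P = 4165/5005 = 119/143 ≈ 0.8322.

119/143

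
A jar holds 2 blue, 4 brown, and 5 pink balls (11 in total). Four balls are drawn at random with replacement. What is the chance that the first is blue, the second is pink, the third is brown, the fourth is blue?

80/14641

Multiply the conditional probability of each draw in order, with replacement (the composition resets each draw).
P = (2/11) · (5/11) · (4/11) · (2/11) = 80/14641 ≈ 0.0055.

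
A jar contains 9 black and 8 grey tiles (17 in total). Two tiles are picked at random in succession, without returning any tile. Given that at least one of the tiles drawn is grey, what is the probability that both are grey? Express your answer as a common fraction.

P(both grey) = C(8,2)/C(17,2) = 7/34; P(at least one grey) = 1 − C(9,2)/C(17,2) = 25/34.
Since 'both grey' ⊆ 'at least one grey', P(both | at least one) = 7/34 / 25/34 = 7/25 ≈ 0.2800.

7/25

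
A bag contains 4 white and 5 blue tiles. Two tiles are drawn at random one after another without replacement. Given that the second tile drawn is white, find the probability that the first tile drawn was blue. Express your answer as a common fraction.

5/8

P(first=blue and the second tile drawn is white) = (5/9)·(4/8) = 5/18.
P(the second tile drawn is white) = Σ over first color = 1/6 + 5/18 = 4/9.
By Bayes, P(first=blue | the second tile drawn is white) = 5/18 / 4/9 = 5/8 ≈ 0.6250.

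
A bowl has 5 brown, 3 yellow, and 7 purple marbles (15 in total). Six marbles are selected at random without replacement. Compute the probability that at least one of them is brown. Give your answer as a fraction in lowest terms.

Use the complement: P(at least one brown) = 1 − P(no brown).
P(none) = C(10,6)/C(15,6) = 210/5005.
So P = 1 − 210/5005 = 137/143 ≈ 0.9580.

137/143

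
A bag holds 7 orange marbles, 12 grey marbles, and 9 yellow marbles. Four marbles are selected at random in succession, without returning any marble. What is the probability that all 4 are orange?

1/585

Unordered draws without replacement: count favorable combinations over C(28,4).
Favorable = C(7,4) · C(12,0) · C(9,0) = 35; total = C(28,4) = 20475.
P = 35/20475 = 1/585 ≈ 0.0017.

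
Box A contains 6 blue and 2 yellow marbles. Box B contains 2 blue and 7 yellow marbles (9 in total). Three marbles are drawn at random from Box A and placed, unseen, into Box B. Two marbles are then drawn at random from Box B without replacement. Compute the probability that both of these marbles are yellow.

123/308

Condition on how many of the transferred marbles are yellow (from Box A: 2 yellow of 8; then Box B has 12 total).
  0 yellow: C(2,0)C(6,3)/C(8,3) = 5/14; then P = C(7,2)/C(12,2) = 7/22
  1 yellow: C(2,1)C(6,2)/C(8,3) = 15/28; then P = C(8,2)/C(12,2) = 14/33
  2 yellow: C(2,2)C(6,1)/C(8,3) = 3/28; then P = C(9,2)/C(12,2) = 6/11
P(both yellow) = 123/308 ≈ 0.3994.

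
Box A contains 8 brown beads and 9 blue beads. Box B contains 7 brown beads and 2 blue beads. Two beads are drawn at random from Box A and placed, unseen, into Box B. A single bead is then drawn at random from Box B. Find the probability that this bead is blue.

52/187

Condition on how many of the transferred beads are blue (from Box A: 9 blue of 17; then Box B has 11 total).
  0 blue: C(9,0)C(8,2)/C(17,2) = 7/34; then P = 2/11
  1 blue: C(9,1)C(8,1)/C(17,2) = 9/17; then P = 3/11
  2 blue: C(9,2)C(8,0)/C(17,2) = 9/34; then P = 4/11
P(blue from Box B) = 52/187 ≈ 0.2781.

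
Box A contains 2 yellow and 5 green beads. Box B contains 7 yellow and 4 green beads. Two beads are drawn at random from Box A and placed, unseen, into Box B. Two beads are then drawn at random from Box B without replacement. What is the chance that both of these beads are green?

Condition on how many of the transferred beads are green (from Box A: 5 green of 7; then Box B has 13 total).
  0 green: C(5,0)C(2,2)/C(7,2) = 1/21; then P = C(4,2)/C(13,2) = 1/13
  1 green: C(5,1)C(2,1)/C(7,2) = 10/21; then P = C(5,2)/C(13,2) = 5/39
  2 green: C(5,2)C(2,0)/C(7,2) = 10/21; then P = C(6,2)/C(13,2) = 5/26
P(both green) = 128/819 ≈ 0.1563.

128/819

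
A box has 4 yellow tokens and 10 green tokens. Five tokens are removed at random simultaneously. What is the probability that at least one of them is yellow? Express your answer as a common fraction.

125/143

Use the complement: P(at least one yellow) = 1 − P(no yellow).
P(none) = C(10,5)/C(14,5) = 252/2002.
So P = 1 − 252/2002 = 125/143 ≈ 0.8741.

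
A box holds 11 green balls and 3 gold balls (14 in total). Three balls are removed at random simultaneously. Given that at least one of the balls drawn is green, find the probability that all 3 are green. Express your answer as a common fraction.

P(all 3 green) = C(11,3)/C(14,3) = 165/364; P(at least one green) = 1 − C(3,3)/C(14,3) = 363/364.
Since 'all 3 green' ⊆ 'at least one green', P(all 3 | at least one) = 165/364 / 363/364 = 5/11 ≈ 0.4545.

5/11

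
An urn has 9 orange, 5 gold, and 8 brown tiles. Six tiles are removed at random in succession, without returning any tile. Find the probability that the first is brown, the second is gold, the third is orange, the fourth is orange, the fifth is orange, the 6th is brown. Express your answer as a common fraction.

28/10659

Multiply the conditional probability of each draw in order, without replacement, so each draw removes one from its color and from the total.
P = (8/22) · (5/21) · (9/20) · (8/19) · (7/18) · (7/17) = 28/10659 ≈ 0.0026.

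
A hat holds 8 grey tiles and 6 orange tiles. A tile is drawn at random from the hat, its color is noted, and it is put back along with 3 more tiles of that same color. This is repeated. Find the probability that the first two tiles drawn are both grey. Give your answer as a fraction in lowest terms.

After a grey draw the hat holds 11 grey out of 17.
P = (8/14)·(11/17) = 44/119 ≈ 0.3697.

44/119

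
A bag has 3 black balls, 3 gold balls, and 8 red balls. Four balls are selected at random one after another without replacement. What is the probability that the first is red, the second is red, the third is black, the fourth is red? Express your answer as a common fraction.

6/143

Multiply the conditional probability of each draw in order, without replacement, so each draw removes one from its color and from the total.
P = (8/14) · (7/13) · (3/12) · (6/11) = 6/143 ≈ 0.0420.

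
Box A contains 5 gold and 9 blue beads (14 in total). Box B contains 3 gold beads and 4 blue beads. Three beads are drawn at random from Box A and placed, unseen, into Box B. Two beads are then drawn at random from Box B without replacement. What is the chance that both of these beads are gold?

397/2730

Condition on how many of the transferred beads are gold (from Box A: 5 gold of 14; then Box B has 10 total).
  0 gold: C(5,0)C(9,3)/C(14,3) = 3/13; then P = C(3,2)/C(10,2) = 1/15
  1 gold: C(5,1)C(9,2)/C(14,3) = 45/91; then P = C(4,2)/C(10,2) = 2/15
  2 gold: C(5,2)C(9,1)/C(14,3) = 45/182; then P = C(5,2)/C(10,2) = 2/9
  3 gold: C(5,3)C(9,0)/C(14,3) = 5/182; then P = C(6,2)/C(10,2) = 1/3
P(both gold) = 397/2730 ≈ 0.1454.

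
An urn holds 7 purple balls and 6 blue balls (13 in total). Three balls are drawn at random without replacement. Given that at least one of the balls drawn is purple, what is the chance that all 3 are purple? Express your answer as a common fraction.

5/38

P(all 3 purple) = C(7,3)/C(13,3) = 35/286; P(at least one purple) = 1 − C(6,3)/C(13,3) = 133/143.
Since 'all 3 purple' ⊆ 'at least one purple', P(all 3 | at least one) = 35/286 / 133/143 = 5/38 ≈ 0.1316.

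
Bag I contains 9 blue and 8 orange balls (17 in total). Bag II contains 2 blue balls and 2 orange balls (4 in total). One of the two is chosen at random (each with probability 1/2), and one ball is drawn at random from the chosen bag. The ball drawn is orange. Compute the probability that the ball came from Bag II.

17/33

P(orange | Bag I) = 8/17; P(orange | Bag II) = 1/2.
P(orange) = 1/2·8/17 + 1/2·1/2 = 33/68.
By Bayes' rule, P(Bag II | orange) = 1/4 / 33/68 = 17/33 ≈ 0.5152.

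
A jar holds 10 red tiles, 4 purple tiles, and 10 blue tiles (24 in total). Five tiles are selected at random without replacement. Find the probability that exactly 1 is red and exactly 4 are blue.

Unordered draws without replacement: count favorable combinations over C(24,5).
Favorable = C(10,1) · C(4,0) · C(10,4) = 2100; total = C(24,5) = 42504.
P = 2100/42504 = 25/506 ≈ 0.0494.

25/506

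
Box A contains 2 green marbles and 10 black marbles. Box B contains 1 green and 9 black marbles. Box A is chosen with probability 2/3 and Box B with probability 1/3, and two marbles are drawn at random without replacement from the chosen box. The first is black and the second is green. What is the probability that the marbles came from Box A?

P(E | Box A) = 5/33; P(E | Box B) = 1/10.
P(E) = 2/3·5/33 + 1/3·1/10 = 133/990.
By Bayes' rule, P(Box A | E) = 10/99 / 133/990 = 100/133 ≈ 0.7519.

100/133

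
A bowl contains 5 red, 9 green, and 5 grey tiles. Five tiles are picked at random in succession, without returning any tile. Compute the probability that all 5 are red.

Unordered draws without replacement: count favorable combinations over C(19,5).
Favorable = C(5,5) · C(9,0) · C(5,0) = 1; total = C(19,5) = 11628.
P = 1/11628 = 1/11628 ≈ 0.0001.

1/11628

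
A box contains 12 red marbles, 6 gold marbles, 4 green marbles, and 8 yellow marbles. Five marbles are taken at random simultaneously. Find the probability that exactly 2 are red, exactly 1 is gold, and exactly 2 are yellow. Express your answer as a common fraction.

88/1131

Unordered draws without replacement: count favorable combinations over C(30,5).
Favorable = C(12,2) · C(6,1) · C(4,0) · C(8,2) = 11088; total = C(30,5) = 142506.
P = 11088/142506 = 88/1131 ≈ 0.0778.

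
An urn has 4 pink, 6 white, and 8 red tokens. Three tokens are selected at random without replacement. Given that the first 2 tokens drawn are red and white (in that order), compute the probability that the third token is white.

5/16

After removing 1 white, 1 red, the urn has 5 white out of 16 remaining.
P(third is white | given) = 5/16 ≈ 0.3125.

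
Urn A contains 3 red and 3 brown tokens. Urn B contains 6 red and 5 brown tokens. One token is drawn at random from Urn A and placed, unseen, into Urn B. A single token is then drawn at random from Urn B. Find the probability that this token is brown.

11/24

Condition on how many of the transferred tokens are brown (from Urn A: 3 brown of 6; then Urn B has 12 total).
  0 brown: C(3,0)C(3,1)/C(6,1) = 1/2; then P = 5/12
  1 brown: C(3,1)C(3,0)/C(6,1) = 1/2; then P = 6/12
P(brown from Urn B) = 11/24 ≈ 0.4583.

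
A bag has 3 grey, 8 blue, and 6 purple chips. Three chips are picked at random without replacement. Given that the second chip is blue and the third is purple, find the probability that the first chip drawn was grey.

1/5

P(first=grey and the second chip is blue and the third is purple) = (3/17)·(8/16)·(6/15) = 3/85.
P(E) = Σ over first color = 3/85 + 7/85 + 1/17 = 3/17.
By Bayes, P(first=grey | E) = 3/85 / 3/17 = 1/5 ≈ 0.2000.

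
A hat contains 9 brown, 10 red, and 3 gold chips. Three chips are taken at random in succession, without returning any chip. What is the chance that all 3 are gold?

1/1540

Unordered draws without replacement: count favorable combinations over C(22,3).
Favorable = C(9,0) · C(10,0) · C(3,3) = 1; total = C(22,3) = 1540.
P = 1/1540 = 1/1540 ≈ 0.0006.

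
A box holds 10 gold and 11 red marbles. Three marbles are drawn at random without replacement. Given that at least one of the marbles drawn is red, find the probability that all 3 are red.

3/22

P(all 3 red) = C(11,3)/C(21,3) = 33/266; P(at least one red) = 1 − C(10,3)/C(21,3) = 121/133.
Since 'all 3 red' ⊆ 'at least one red', P(all 3 | at least one) = 33/266 / 121/133 = 3/22 ≈ 0.1364.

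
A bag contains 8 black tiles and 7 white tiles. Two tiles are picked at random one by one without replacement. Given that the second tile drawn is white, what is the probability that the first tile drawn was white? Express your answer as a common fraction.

3/7

P(first=white and the second tile drawn is white) = (7/15)·(6/14) = 1/5.
P(the second tile drawn is white) = Σ over first color = 4/15 + 1/5 = 7/15.
By Bayes, P(first=white | the second tile drawn is white) = 1/5 / 7/15 = 3/7 ≈ 0.4286.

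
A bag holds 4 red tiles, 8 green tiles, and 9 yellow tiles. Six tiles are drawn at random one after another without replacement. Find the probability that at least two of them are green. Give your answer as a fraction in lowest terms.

503/646

Sum the hypergeometric tail for j = 2,…,6 green tiles.
Favorable = C(8,2)·C(13,4) + C(8,3)·C(13,3) + C(8,4)·C(13,2) + C(8,5)·C(13,1) + C(8,6)·C(13,0) = 42252; total = C(21,6) = 54264.
P = 42252/54264 = 503/646 ≈ 0.7786.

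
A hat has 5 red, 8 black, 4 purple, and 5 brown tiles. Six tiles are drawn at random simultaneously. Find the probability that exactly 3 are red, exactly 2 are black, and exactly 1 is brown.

200/10659

Unordered draws without replacement: count favorable combinations over C(22,6).
Favorable = C(5,3) · C(8,2) · C(4,0) · C(5,1) = 1400; total = C(22,6) = 74613.
P = 1400/74613 = 200/10659 ≈ 0.0188.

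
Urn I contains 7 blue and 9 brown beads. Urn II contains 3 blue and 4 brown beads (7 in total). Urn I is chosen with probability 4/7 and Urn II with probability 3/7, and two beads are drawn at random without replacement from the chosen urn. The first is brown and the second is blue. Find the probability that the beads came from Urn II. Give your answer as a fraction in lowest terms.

P(E | Urn I) = 21/80; P(E | Urn II) = 2/7.
P(E) = 4/7·21/80 + 3/7·2/7 = 267/980.
By Bayes' rule, P(Urn II | E) = 6/49 / 267/980 = 40/89 ≈ 0.4494.

40/89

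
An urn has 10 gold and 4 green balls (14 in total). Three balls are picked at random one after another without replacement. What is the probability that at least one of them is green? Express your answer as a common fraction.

61/91

Use the complement: P(at least one green) = 1 − P(no green).
P(none) = C(10,3)/C(14,3) = 120/364.
So P = 1 − 120/364 = 61/91 ≈ 0.6703.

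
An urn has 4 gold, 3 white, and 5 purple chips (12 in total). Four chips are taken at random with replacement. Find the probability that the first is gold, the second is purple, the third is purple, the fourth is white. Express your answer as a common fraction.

25/1728

Multiply the conditional probability of each draw in order, with replacement (the composition resets each draw).
P = (4/12) · (5/12) · (5/12) · (3/12) = 25/1728 ≈ 0.0145.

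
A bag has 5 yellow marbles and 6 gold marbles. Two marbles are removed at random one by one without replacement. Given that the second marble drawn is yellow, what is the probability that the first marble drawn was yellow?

P(first=yellow and the second marble drawn is yellow) = (5/11)·(4/10) = 2/11.
P(the second marble drawn is yellow) = Σ over first color = 2/11 + 3/11 = 5/11.
By Bayes, P(first=yellow | the second marble drawn is yellow) = 2/11 / 5/11 = 2/5 ≈ 0.4000.

2/5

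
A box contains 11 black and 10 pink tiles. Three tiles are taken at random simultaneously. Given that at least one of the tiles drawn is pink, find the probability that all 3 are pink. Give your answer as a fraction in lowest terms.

24/233

P(all 3 pink) = C(10,3)/C(21,3) = 12/133; P(at least one pink) = 1 − C(11,3)/C(21,3) = 233/266.
Since 'all 3 pink' ⊆ 'at least one pink', P(all 3 | at least one) = 12/133 / 233/266 = 24/233 ≈ 0.1030.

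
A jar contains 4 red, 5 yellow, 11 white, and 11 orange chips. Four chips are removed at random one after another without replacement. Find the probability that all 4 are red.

1/31465

Unordered draws without replacement: count favorable combinations over C(31,4).
Favorable = C(4,4) · C(5,0) · C(11,0) · C(11,0) = 1; total = C(31,4) = 31465.
P = 1/31465 = 1/31465 ≈ 0.0000.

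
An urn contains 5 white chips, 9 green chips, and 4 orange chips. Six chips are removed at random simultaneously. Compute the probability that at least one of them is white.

108/119

Use the complement: P(at least one white) = 1 − P(no white).
P(none) = C(13,6)/C(18,6) = 1716/18564.
So P = 1 − 1716/18564 = 108/119 ≈ 0.9076.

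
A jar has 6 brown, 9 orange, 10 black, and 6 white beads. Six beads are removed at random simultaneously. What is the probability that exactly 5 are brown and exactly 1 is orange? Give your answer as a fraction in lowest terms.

6/81809

Unordered draws without replacement: count favorable combinations over C(31,6).
Favorable = C(6,5) · C(9,1) · C(10,0) · C(6,0) = 54; total = C(31,6) = 736281.
P = 54/736281 = 6/81809 ≈ 0.0001.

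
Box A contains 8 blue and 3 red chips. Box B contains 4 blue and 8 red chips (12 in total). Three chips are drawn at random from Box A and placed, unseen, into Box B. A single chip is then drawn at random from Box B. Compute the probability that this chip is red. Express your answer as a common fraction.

97/165

Condition on how many of the transferred chips are red (from Box A: 3 red of 11; then Box B has 15 total).
  0 red: C(3,0)C(8,3)/C(11,3) = 56/165; then P = 8/15
  1 red: C(3,1)C(8,2)/C(11,3) = 28/55; then P = 9/15
  2 red: C(3,2)C(8,1)/C(11,3) = 8/55; then P = 10/15
  3 red: C(3,3)C(8,0)/C(11,3) = 1/165; then P = 11/15
P(red from Box B) = 97/165 ≈ 0.5879.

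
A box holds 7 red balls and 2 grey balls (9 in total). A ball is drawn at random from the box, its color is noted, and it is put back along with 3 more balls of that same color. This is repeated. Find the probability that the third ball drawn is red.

7/9

Sum over the four possibilities for the first two draws (red/not-red each), tracking how the red count and total change by +3 per draw.
P(third is red) = 7/9 ≈ 0.7778. (In a Pólya urn every draw has the same marginal probability 7/9.)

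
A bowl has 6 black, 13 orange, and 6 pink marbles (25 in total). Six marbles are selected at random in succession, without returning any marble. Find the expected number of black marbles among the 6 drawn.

36/25

By linearity of expectation, E[X] = Σ P(draw i is black); by symmetry each draw (even without replacement) has P(black) = 6/25.
E[X] = 6 · 6/25 = 36/25 ≈ 1.4400.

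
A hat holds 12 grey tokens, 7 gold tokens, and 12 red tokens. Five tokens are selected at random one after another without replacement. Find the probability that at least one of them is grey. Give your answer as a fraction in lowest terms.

17587/18879

Use the complement: P(at least one grey) = 1 − P(no grey).
P(none) = C(19,5)/C(31,5) = 11628/169911.
So P = 1 − 11628/169911 = 17587/18879 ≈ 0.9316.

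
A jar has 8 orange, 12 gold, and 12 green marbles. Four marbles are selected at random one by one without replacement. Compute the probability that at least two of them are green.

Sum the hypergeometric tail for j = 2,…,4 green marbles.
Favorable = C(12,2)·C(20,2) + C(12,3)·C(20,1) + C(12,4)·C(20,0) = 17435; total = C(32,4) = 35960.
P = 17435/35960 = 3487/7192 ≈ 0.4848.

3487/7192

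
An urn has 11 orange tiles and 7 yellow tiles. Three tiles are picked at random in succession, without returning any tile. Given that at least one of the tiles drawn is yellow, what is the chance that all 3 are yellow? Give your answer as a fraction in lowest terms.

P(all 3 yellow) = C(7,3)/C(18,3) = 35/816; P(at least one yellow) = 1 − C(11,3)/C(18,3) = 217/272.
Since 'all 3 yellow' ⊆ 'at least one yellow', P(all 3 | at least one) = 35/816 / 217/272 = 5/93 ≈ 0.0538.

5/93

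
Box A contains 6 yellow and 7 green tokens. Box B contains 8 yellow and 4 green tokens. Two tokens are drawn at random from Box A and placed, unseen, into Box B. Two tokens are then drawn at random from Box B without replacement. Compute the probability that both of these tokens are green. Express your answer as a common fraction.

275/2366

Condition on how many of the transferred tokens are green (from Box A: 7 green of 13; then Box B has 14 total).
  0 green: C(7,0)C(6,2)/C(13,2) = 5/26; then P = C(4,2)/C(14,2) = 6/91
  1 green: C(7,1)C(6,1)/C(13,2) = 7/13; then P = C(5,2)/C(14,2) = 10/91
  2 green: C(7,2)C(6,0)/C(13,2) = 7/26; then P = C(6,2)/C(14,2) = 15/91
P(both green) = 275/2366 ≈ 0.1162.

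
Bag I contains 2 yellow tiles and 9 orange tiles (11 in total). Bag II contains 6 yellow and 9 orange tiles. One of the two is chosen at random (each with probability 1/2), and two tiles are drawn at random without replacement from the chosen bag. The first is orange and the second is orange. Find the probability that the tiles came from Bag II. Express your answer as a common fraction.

11/32

P(E | Bag I) = 36/55; P(E | Bag II) = 12/35.
P(E) = 1/2·36/55 + 1/2·12/35 = 192/385.
By Bayes' rule, P(Bag II | E) = 6/35 / 192/385 = 11/32 ≈ 0.3438.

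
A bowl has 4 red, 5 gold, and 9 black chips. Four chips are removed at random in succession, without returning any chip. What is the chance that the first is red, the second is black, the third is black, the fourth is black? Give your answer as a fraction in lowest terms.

7/255

Multiply the conditional probability of each draw in order, without replacement, so each draw removes one from its color and from the total.
P = (4/18) · (9/17) · (8/16) · (7/15) = 7/255 ≈ 0.0275.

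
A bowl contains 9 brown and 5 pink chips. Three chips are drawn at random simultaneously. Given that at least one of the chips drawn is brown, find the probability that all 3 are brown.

P(all 3 brown) = C(9,3)/C(14,3) = 3/13; P(at least one brown) = 1 − C(5,3)/C(14,3) = 177/182.
Since 'all 3 brown' ⊆ 'at least one brown', P(all 3 | at least one) = 3/13 / 177/182 = 14/59 ≈ 0.2373.

14/59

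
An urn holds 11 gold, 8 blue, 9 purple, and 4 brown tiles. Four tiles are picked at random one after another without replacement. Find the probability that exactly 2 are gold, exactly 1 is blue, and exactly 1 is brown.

Unordered draws without replacement: count favorable combinations over C(32,4).
Favorable = C(11,2) · C(8,1) · C(9,0) · C(4,1) = 1760; total = C(32,4) = 35960.
P = 1760/35960 = 44/899 ≈ 0.0489.

44/899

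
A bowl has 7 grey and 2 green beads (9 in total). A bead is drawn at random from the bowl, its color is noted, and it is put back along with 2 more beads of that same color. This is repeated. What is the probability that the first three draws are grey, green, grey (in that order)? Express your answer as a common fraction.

Track the composition after each reinforcement of +2.
P = (7/9) · (2/11) · (9/13) = 14/143 ≈ 0.0979.

14/143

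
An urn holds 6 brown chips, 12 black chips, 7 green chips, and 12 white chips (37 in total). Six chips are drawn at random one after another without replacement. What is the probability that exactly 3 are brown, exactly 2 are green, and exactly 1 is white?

Unordered draws without replacement: count favorable combinations over C(37,6).
Favorable = C(6,3) · C(12,0) · C(7,2) · C(12,1) = 5040; total = C(37,6) = 2324784.
P = 5040/2324784 = 15/6919 ≈ 0.0022.

15/6919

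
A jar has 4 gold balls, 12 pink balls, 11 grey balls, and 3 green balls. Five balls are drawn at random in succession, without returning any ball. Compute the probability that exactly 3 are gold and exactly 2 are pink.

Unordered draws without replacement: count favorable combinations over C(30,5).
Favorable = C(4,3) · C(12,2) · C(11,0) · C(3,0) = 264; total = C(30,5) = 142506.
P = 264/142506 = 44/23751 ≈ 0.0019.

44/23751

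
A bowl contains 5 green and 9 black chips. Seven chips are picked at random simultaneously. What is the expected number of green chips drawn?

By linearity of expectation, E[X] = Σ P(draw i is green); by symmetry each draw (even without replacement) has P(green) = 5/14.
E[X] = 7 · 5/14 = 5/2 ≈ 2.5000.

5/2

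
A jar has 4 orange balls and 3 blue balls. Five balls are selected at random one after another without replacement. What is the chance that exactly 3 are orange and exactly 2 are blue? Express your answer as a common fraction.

4/7

Unordered draws without replacement: count favorable combinations over C(7,5).
Favorable = C(4,3) · C(3,2) = 12; total = C(7,5) = 21.
P = 12/21 = 4/7 ≈ 0.5714.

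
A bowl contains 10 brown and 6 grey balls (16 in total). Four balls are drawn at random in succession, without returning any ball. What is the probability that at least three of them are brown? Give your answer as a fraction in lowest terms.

93/182

Sum the hypergeometric tail for j = 3,…,4 brown balls.
Favorable = C(10,3)·C(6,1) + C(10,4)·C(6,0) = 930; total = C(16,4) = 1820.
P = 930/1820 = 93/182 ≈ 0.5110.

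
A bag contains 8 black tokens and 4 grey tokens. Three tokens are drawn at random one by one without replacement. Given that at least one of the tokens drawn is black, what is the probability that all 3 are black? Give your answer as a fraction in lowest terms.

P(all 3 black) = C(8,3)/C(12,3) = 14/55; P(at least one black) = 1 − C(4,3)/C(12,3) = 54/55.
Since 'all 3 black' ⊆ 'at least one black', P(all 3 | at least one) = 14/55 / 54/55 = 7/27 ≈ 0.2593.

7/27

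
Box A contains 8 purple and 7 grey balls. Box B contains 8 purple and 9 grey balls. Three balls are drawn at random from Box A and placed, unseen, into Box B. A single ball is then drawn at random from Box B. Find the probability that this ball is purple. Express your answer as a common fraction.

12/25

Condition on how many of the transferred balls are purple (from Box A: 8 purple of 15; then Box B has 20 total).
  0 purple: C(8,0)C(7,3)/C(15,3) = 1/13; then P = 8/20
  1 purple: C(8,1)C(7,2)/C(15,3) = 24/65; then P = 9/20
  2 purple: C(8,2)C(7,1)/C(15,3) = 28/65; then P = 10/20
  3 purple: C(8,3)C(7,0)/C(15,3) = 8/65; then P = 11/20
P(purple from Box B) = 12/25 ≈ 0.4800.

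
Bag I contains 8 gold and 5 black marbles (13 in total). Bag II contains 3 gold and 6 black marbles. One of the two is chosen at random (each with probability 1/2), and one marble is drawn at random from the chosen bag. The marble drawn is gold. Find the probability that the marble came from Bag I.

24/37

P(gold | Bag I) = 8/13; P(gold | Bag II) = 1/3.
P(gold) = 1/2·8/13 + 1/2·1/3 = 37/78.
By Bayes' rule, P(Bag I | gold) = 4/13 / 37/78 = 24/37 ≈ 0.6486.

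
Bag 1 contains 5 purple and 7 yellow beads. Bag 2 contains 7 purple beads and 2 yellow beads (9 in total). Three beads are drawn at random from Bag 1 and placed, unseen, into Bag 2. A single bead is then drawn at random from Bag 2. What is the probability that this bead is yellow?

5/16

Condition on how many of the transferred beads are yellow (from Bag 1: 7 yellow of 12; then Bag 2 has 12 total).
  0 yellow: C(7,0)C(5,3)/C(12,3) = 1/22; then P = 2/12
  1 yellow: C(7,1)C(5,2)/C(12,3) = 7/22; then P = 3/12
  2 yellow: C(7,2)C(5,1)/C(12,3) = 21/44; then P = 4/12
  3 yellow: C(7,3)C(5,0)/C(12,3) = 7/44; then P = 5/12
P(yellow from Bag 2) = 5/16 ≈ 0.3125.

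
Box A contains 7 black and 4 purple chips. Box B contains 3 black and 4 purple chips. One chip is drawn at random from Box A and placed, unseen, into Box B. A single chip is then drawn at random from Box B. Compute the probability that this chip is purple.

6/11

Condition on how many of the transferred chips are purple (from Box A: 4 purple of 11; then Box B has 8 total).
  0 purple: C(4,0)C(7,1)/C(11,1) = 7/11; then P = 4/8
  1 purple: C(4,1)C(7,0)/C(11,1) = 4/11; then P = 5/8
P(purple from Box B) = 6/11 ≈ 0.5455.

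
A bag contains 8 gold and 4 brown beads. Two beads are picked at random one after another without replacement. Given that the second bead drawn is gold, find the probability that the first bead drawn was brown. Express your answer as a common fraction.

P(first=brown and the second bead drawn is gold) = (4/12)·(8/11) = 8/33.
P(the second bead drawn is gold) = Σ over first color = 14/33 + 8/33 = 2/3.
By Bayes, P(first=brown | the second bead drawn is gold) = 8/33 / 2/3 = 4/11 ≈ 0.3636.

4/11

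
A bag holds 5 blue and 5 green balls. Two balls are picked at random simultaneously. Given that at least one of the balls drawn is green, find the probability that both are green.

2/7

P(both green) = C(5,2)/C(10,2) = 2/9; P(at least one green) = 1 − C(5,2)/C(10,2) = 7/9.
Since 'both green' ⊆ 'at least one green', P(both | at least one) = 2/9 / 7/9 = 2/7 ≈ 0.2857.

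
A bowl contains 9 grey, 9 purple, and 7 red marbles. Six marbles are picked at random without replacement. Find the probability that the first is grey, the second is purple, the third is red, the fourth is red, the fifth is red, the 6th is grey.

27/25300

Multiply the conditional probability of each draw in order, without replacement, so each draw removes one from its color and from the total.
P = (9/25) · (9/24) · (7/23) · (6/22) · (5/21) · (8/20) = 27/25300 ≈ 0.0011.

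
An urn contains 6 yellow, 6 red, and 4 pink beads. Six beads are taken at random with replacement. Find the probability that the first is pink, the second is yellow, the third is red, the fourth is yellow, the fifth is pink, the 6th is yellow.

81/65536

Multiply the conditional probability of each draw in order, with replacement (the composition resets each draw).
P = (4/16) · (6/16) · (6/16) · (6/16) · (4/16) · (6/16) = 81/65536 ≈ 0.0012.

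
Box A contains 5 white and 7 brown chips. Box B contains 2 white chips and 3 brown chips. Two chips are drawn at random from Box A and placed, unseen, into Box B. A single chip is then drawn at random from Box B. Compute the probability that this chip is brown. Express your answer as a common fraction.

Condition on how many of the transferred chips are brown (from Box A: 7 brown of 12; then Box B has 7 total).
  0 brown: C(7,0)C(5,2)/C(12,2) = 5/33; then P = 3/7
  1 brown: C(7,1)C(5,1)/C(12,2) = 35/66; then P = 4/7
  2 brown: C(7,2)C(5,0)/C(12,2) = 7/22; then P = 5/7
P(brown from Box B) = 25/42 ≈ 0.5952.

25/42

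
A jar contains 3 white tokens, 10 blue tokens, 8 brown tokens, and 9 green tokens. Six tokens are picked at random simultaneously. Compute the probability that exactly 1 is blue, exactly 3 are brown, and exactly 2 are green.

Unordered draws without replacement: count favorable combinations over C(30,6).
Favorable = C(3,0) · C(10,1) · C(8,3) · C(9,2) = 20160; total = C(30,6) = 593775.
P = 20160/593775 = 64/1885 ≈ 0.0340.

64/1885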